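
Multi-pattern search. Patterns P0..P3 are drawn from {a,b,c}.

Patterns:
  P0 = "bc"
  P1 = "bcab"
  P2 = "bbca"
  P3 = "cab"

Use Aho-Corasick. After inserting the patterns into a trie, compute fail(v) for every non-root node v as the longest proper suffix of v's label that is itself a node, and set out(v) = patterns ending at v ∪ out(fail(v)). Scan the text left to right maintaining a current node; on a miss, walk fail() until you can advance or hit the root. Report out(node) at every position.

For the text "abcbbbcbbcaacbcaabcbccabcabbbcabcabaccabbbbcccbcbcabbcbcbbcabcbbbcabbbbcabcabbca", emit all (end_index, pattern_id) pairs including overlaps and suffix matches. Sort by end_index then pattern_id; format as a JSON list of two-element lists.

Construct AC machine:
Trie (insert patterns):
  0='ε' goto b→1 c→8
  1='b' goto b→5 c→2
  2='bc' goto a→3  [P0 ends]
  3='bca' goto b→4
  4='bcab' goto ·  [P1 ends]
  5='bb' goto c→6
  6='bbc' goto a→7
  7='bbca' goto ·  [P2 ends]
  8='c' goto a→9
  9='ca' goto b→10
  10='cab' goto ·  [P3 ends]

BFS fail/out derivation:
  n1('b'): parent n0 fail=0; on 'b' 0 → fail=0;  out ∅∪∅=∅
  n8('c'): parent n0 fail=0; on 'c' 0 → fail=0;  out ∅∪∅=∅
  n2('bc'): parent n1 fail=0; on 'c' 0 → fail=8;  out {0}∪∅={0}
  n5('bb'): parent n1 fail=0; on 'b' 0 → fail=1;  out ∅∪∅=∅
  n9('ca'): parent n8 fail=0; on 'a' 0 → fail=0;  out ∅∪∅=∅
  n3('bca'): parent n2 fail=8; on 'a' 8 → fail=9;  out ∅∪∅=∅
  n6('bbc'): parent n5 fail=1; on 'c' 1 → fail=2;  out ∅∪{0}={0}
  n10('cab'): parent n9 fail=0; on 'b' 0 → fail=1;  out {3}∪∅={3}
  n4('bcab'): parent n3 fail=9; on 'b' 9 → fail=10;  out {1}∪{3}={1,3}
  n7('bbca'): parent n6 fail=2; on 'a' 2 → fail=3;  out {2}∪∅={2}

Run:
i=0 'a': node 0→0
i=1 'b': node 0→1
i=2 'c': node 1→2  emit P0@[1:2]
i=3 'b': node 2→1 ·f
i=4 'b': node 1→5
i=5 'b': node 5→5 ·f
i=6 'c': node 5→6  emit P0@[5:6]
i=7 'b': node 6→1 ·f
i=8 'b': node 1→5
i=9 'c': node 5→6  emit P0@[8:9]
i=10 'a': node 6→7  emit P2@[7:10]
i=11 'a': node 7→0 ·f
i=12 'c': node 0→8
i=13 'b': node 8→1 ·f
i=14 'c': node 1→2  emit P0@[13:14]
i=15 'a': node 2→3
i=16 'a': node 3→0 ·f
i=17 'b': node 0→1
i=18 'c': node 1→2  emit P0@[17:18]
i=19 'b': node 2→1 ·f
i=20 'c': node 1→2  emit P0@[19:20]
i=21 'c': node 2→8 ·f
i=22 'a': node 8→9
i=23 'b': node 9→10  emit P3@[21:23]
i=24 'c': node 10→2 ·f  emit P0@[23:24]
i=25 'a': node 2→3
i=26 'b': node 3→4  emit P1@[23:26],P3@[24:26]
i=27 'b': node 4→5 ·f
i=28 'b': node 5→5 ·f
i=29 'c': node 5→6  emit P0@[28:29]
i=30 'a': node 6→7  emit P2@[27:30]
i=31 'b': node 7→4 ·f  emit P1@[28:31],P3@[29:31]
i=32 'c': node 4→2 ·f  emit P0@[31:32]
i=33 'a': node 2→3
i=34 'b': node 3→4  emit P1@[31:34],P3@[32:34]
i=35 'a': node 4→0 ·f
i=36 'c': node 0→8
i=37 'c': node 8→8 ·f
i=38 'a': node 8→9
i=39 'b': node 9→10  emit P3@[37:39]
i=40 'b': node 10→5 ·f
i=41 'b': node 5→5 ·f
i=42 'b': node 5→5 ·f
i=43 'c': node 5→6  emit P0@[42:43]
i=44 'c': node 6→8 ·f
i=45 'c': node 8→8 ·f
i=46 'b': node 8→1 ·f
i=47 'c': node 1→2  emit P0@[46:47]
i=48 'b': node 2→1 ·f
i=49 'c': node 1→2  emit P0@[48:49]
i=50 'a': node 2→3
i=51 'b': node 3→4  emit P1@[48:51],P3@[49:51]
i=52 'b': node 4→5 ·f
i=53 'c': node 5→6  emit P0@[52:53]
i=54 'b': node 6→1 ·f
i=55 'c': node 1→2  emit P0@[54:55]
i=56 'b': node 2→1 ·f
i=57 'b': node 1→5
i=58 'c': node 5→6  emit P0@[57:58]
i=59 'a': node 6→7  emit P2@[56:59]
i=60 'b': node 7→4 ·f  emit P1@[57:60],P3@[58:60]
i=61 'c': node 4→2 ·f  emit P0@[60:61]
i=62 'b': node 2→1 ·f
i=63 'b': node 1→5
i=64 'b': node 5→5 ·f
i=65 'c': node 5→6  emit P0@[64:65]
i=66 'a': node 6→7  emit P2@[63:66]
i=67 'b': node 7→4 ·f  emit P1@[64:67],P3@[65:67]
i=68 'b': node 4→5 ·f
i=69 'b': node 5→5 ·f
i=70 'b': node 5→5 ·f
i=71 'c': node 5→6  emit P0@[70:71]
i=72 'a': node 6→7  emit P2@[69:72]
i=73 'b': node 7→4 ·f  emit P1@[70:73],P3@[71:73]
i=74 'c': node 4→2 ·f  emit P0@[73:74]
i=75 'a': node 2→3
i=76 'b': node 3→4  emit P1@[73:76],P3@[74:76]
i=77 'b': node 4→5 ·f
i=78 'c': node 5→6  emit P0@[77:78]
i=79 'a': node 6→7  emit P2@[76:79]

Result: [[2,0],[6,0],[9,0],[10,2],[14,0],[18,0],[20,0],[23,3],[24,0],[26,1],[26,3],[29,0],[30,2],[31,1],[31,3],[32,0],[34,1],[34,3],[39,3],[43,0],[47,0],[49,0],[51,1],[51,3],[53,0],[55,0],[58,0],[59,2],[60,1],[60,3],[61,0],[65,0],[66,2],[67,1],[67,3],[71,0],[72,2],[73,1],[73,3],[74,0],[76,1],[76,3],[78,0],[79,2]]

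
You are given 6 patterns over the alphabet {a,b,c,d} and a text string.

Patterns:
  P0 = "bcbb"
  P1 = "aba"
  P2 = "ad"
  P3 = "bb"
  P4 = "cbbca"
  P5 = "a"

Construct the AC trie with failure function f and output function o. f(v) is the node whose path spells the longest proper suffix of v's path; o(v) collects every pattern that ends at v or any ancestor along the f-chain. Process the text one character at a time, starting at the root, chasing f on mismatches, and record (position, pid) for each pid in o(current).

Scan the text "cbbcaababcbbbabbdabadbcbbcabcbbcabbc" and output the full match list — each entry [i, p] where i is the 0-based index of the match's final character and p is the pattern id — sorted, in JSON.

Build:
Trie nodes:
  n0 'ε': a→5 b→1 c→10
  n1 'b': b→9 c→2
  n2 'bc': b→3
  n3 'bcb': b→4
  n4 'bcbb': ·  ←P0
  n5 'a': b→6 d→8  ←P5
  n6 'ab': a→7
  n7 'aba': ·  ←P1
  n8 'ad': ·  ←P2
  n9 'bb': ·  ←P3
  n10 'c': b→11
  n11 'cb': b→12
  n12 'cbb': c→13
  n13 'cbbc': a→14
  n14 'cbbca': ·  ←P4

Failure links (BFS by depth):
  fail(1) 'b': from fail(0)=0 chase 'b': 0 ⇒ 0;  out=∅∪out(0)=∅
  fail(5) 'a': from fail(0)=0 chase 'a': 0 ⇒ 0;  out={5}∪out(0)={5}
  fail(10) 'c': from fail(0)=0 chase 'c': 0 ⇒ 0;  out=∅∪out(0)=∅
  fail(2) 'bc': from fail(1)=0 chase 'c': 0 ⇒ 10;  out=∅∪out(10)=∅
  fail(6) 'ab': from fail(5)=0 chase 'b': 0 ⇒ 1;  out=∅∪out(1)=∅
  fail(8) 'ad': from fail(5)=0 chase 'd': 0 ⇒ 0;  out={2}∪out(0)={2}
  fail(9) 'bb': from fail(1)=0 chase 'b': 0 ⇒ 1;  out={3}∪out(1)={3}
  fail(11) 'cb': from fail(10)=0 chase 'b': 0 ⇒ 1;  out=∅∪out(1)=∅
  fail(3) 'bcb': from fail(2)=10 chase 'b': 10 ⇒ 11;  out=∅∪out(11)=∅
  fail(7) 'aba': from fail(6)=1 chase 'a': 1→0 ⇒ 5;  out={1}∪out(5)={1,5}
  fail(12) 'cbb': from fail(11)=1 chase 'b': 1 ⇒ 9;  out=∅∪out(9)={3}
  fail(4) 'bcbb': from fail(3)=11 chase 'b': 11 ⇒ 12;  out={0}∪out(12)={0,3}
  fail(13) 'cbbc': from fail(12)=9 chase 'c': 9→1 ⇒ 2;  out=∅∪out(2)=∅
  fail(14) 'cbbca': from fail(13)=2 chase 'a': 2→10→0 ⇒ 5;  out={4}∪out(5)={4,5}

Scan:
i=0 'c': node 0→10
i=1 'b': node 10→11
i=2 'b': node 11→12  → match P3@[1:2]
i=3 'c': node 12→13
i=4 'a': node 13→14  → match P4@[0:4],P5@[4:4]
i=5 'a': node 14→5 ·f  → match P5@[5:5]
i=6 'b': node 5→6
i=7 'a': node 6→7  → match P1@[5:7],P5@[7:7]
i=8 'b': node 7→6 ·f
i=9 'c': node 6→2 ·f
i=10 'b': node 2→3
i=11 'b': node 3→4  → match P0@[8:11],P3@[10:11]
i=12 'b': node 4→9 ·f  → match P3@[11:12]
i=13 'a': node 9→5 ·f  → match P5@[13:13]
i=14 'b': node 5→6
i=15 'b': node 6→9 ·f  → match P3@[14:15]
i=16 'd': node 9→0 ·f
i=17 'a': node 0→5  → match P5@[17:17]
i=18 'b': node 5→6
i=19 'a': node 6→7  → match P1@[17:19],P5@[19:19]
i=20 'd': node 7→8 ·f  → match P2@[19:20]
i=21 'b': node 8→1 ·f
i=22 'c': node 1→2
i=23 'b': node 2→3
i=24 'b': node 3→4  → match P0@[21:24],P3@[23:24]
i=25 'c': node 4→13 ·f
i=26 'a': node 13→14  → match P4@[22:26],P5@[26:26]
i=27 'b': node 14→6 ·f
i=28 'c': node 6→2 ·f
i=29 'b': node 2→3
i=30 'b': node 3→4  → match P0@[27:30],P3@[29:30]
i=31 'c': node 4→13 ·f
i=32 'a': node 13→14  → match P4@[28:32],P5@[32:32]
i=33 'b': node 14→6 ·f
i=34 'b': node 6→9 ·f  → match P3@[33:34]
i=35 'c': node 9→2 ·f

Result: [[2,3],[4,4],[4,5],[5,5],[7,1],[7,5],[11,0],[11,3],[12,3],[13,5],[15,3],[17,5],[19,1],[19,5],[20,2],[24,0],[24,3],[26,4],[26,5],[30,0],[30,3],[32,4],[32,5],[34,3]]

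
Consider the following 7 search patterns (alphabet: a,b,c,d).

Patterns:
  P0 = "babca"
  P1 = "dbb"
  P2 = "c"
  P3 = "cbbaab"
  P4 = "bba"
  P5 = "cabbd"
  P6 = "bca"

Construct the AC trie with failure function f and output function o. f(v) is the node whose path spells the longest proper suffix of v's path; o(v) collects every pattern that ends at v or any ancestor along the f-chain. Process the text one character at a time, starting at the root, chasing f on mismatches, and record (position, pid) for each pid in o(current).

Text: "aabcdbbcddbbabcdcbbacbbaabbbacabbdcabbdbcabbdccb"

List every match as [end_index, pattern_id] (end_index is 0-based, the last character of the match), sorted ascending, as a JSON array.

Build:
Trie (insert patterns):
  n0 'ε': b→1 c→9 d→6
  n1 'b': a→2 b→15 c→21
  n2 'ba': b→3
  n3 'bab': c→4
  n4 'babc': a→5
  n5 'babca': ·  [P0 ends]
  n6 'd': b→7
  n7 'db': b→8
  n8 'dbb': ·  [P1 ends]
  n9 'c': a→17 b→10  [P2 ends]
  n10 'cb': b→11
  n11 'cbb': a→12
  n12 'cbba': a→13
  n13 'cbbaa': b→14
  n14 'cbbaab': ·  [P3 ends]
  n15 'bb': a→16
  n16 'bba': ·  [P4 ends]
  n17 'ca': b→18
  n18 'cab': b→19
  n19 'cabb': d→20
  n20 'cabbd': ·  [P5 ends]
  n21 'bc': a→22
  n22 'bca': ·  [P6 ends]

BFS fail/out derivation:
  n1('b'): parent n0 fail=0; on 'b' 0 → fail=0;  out ∅∪∅=∅
  n6('d'): parent n0 fail=0; on 'd' 0 → fail=0;  out ∅∪∅=∅
  n9('c'): parent n0 fail=0; on 'c' 0 → fail=0;  out {2}∪∅={2}
  n2('ba'): parent n1 fail=0; on 'a' 0 → fail=0;  out ∅∪∅=∅
  n7('db'): parent n6 fail=0; on 'b' 0 → fail=1;  out ∅∪∅=∅
  n10('cb'): parent n9 fail=0; on 'b' 0 → fail=1;  out ∅∪∅=∅
  n15('bb'): parent n1 fail=0; on 'b' 0 → fail=1;  out ∅∪∅=∅
  n17('ca'): parent n9 fail=0; on 'a' 0 → fail=0;  out ∅∪∅=∅
  n21('bc'): parent n1 fail=0; on 'c' 0 → fail=9;  out ∅∪{2}={2}
  n3('bab'): parent n2 fail=0; on 'b' 0 → fail=1;  out ∅∪∅=∅
  n8('dbb'): parent n7 fail=1; on 'b' 1 → fail=15;  out {1}∪∅={1}
  n11('cbb'): parent n10 fail=1; on 'b' 1 → fail=15;  out ∅∪∅=∅
  n16('bba'): parent n15 fail=1; on 'a' 1 → fail=2;  out {4}∪∅={4}
  n18('cab'): parent n17 fail=0; on 'b' 0 → fail=1;  out ∅∪∅=∅
  n22('bca'): parent n21 fail=9; on 'a' 9 → fail=17;  out {6}∪∅={6}
  n4('babc'): parent n3 fail=1; on 'c' 1 → fail=21;  out ∅∪{2}={2}
  n12('cbba'): parent n11 fail=15; on 'a' 15 → fail=16;  out ∅∪{4}={4}
  n19('cabb'): parent n18 fail=1; on 'b' 1 → fail=15;  out ∅∪∅=∅
  n5('babca'): parent n4 fail=21; on 'a' 21 → fail=22;  out {0}∪{6}={0,6}
  n13('cbbaa'): parent n12 fail=16; on 'a' 16→2→0 → fail=0;  out ∅∪∅=∅
  n20('cabbd'): parent n19 fail=15; on 'd' 15→1→0 → fail=6;  out {5}∪∅={5}
  n14('cbbaab'): parent n13 fail=0; on 'b' 0 → fail=1;  out {3}∪∅={3}

Text stream:
[0] read 'a'  n0⇒n0
[1] read 'a'  n0⇒n0
[2] read 'b'  n0⇒n1
[3] read 'c'  n1⇒n21  ** P2@[3:3]
[4] read 'd'  n21⇒n6 ·f
[5] read 'b'  n6⇒n7
[6] read 'b'  n7⇒n8  ** P1@[4:6]
[7] read 'c'  n8⇒n21 ·f  ** P2@[7:7]
[8] read 'd'  n21⇒n6 ·f
[9] read 'd'  n6⇒n6 ·f
[10] read 'b'  n6⇒n7
[11] read 'b'  n7⇒n8  ** P1@[9:11]
[12] read 'a'  n8⇒n16 ·f  ** P4@[10:12]
[13] read 'b'  n16⇒n3 ·f
[14] read 'c'  n3⇒n4  ** P2@[14:14]
[15] read 'd'  n4⇒n6 ·f
[16] read 'c'  n6⇒n9 ·f  ** P2@[16:16]
[17] read 'b'  n9⇒n10
[18] read 'b'  n10⇒n11
[19] read 'a'  n11⇒n12  ** P4@[17:19]
[20] read 'c'  n12⇒n9 ·f  ** P2@[20:20]
[21] read 'b'  n9⇒n10
[22] read 'b'  n10⇒n11
[23] read 'a'  n11⇒n12  ** P4@[21:23]
[24] read 'a'  n12⇒n13
[25] read 'b'  n13⇒n14  ** P3@[20:25]
[26] read 'b'  n14⇒n15 ·f
[27] read 'b'  n15⇒n15 ·f
[28] read 'a'  n15⇒n16  ** P4@[26:28]
[29] read 'c'  n16⇒n9 ·f  ** P2@[29:29]
[30] read 'a'  n9⇒n17
[31] read 'b'  n17⇒n18
[32] read 'b'  n18⇒n19
[33] read 'd'  n19⇒n20  ** P5@[29:33]
[34] read 'c'  n20⇒n9 ·f  ** P2@[34:34]
[35] read 'a'  n9⇒n17
[36] read 'b'  n17⇒n18
[37] read 'b'  n18⇒n19
[38] read 'd'  n19⇒n20  ** P5@[34:38]
[39] read 'b'  n20⇒n7 ·f
[40] read 'c'  n7⇒n21 ·f  ** P2@[40:40]
[41] read 'a'  n21⇒n22  ** P6@[39:41]
[42] read 'b'  n22⇒n18 ·f
[43] read 'b'  n18⇒n19
[44] read 'd'  n19⇒n20  ** P5@[40:44]
[45] read 'c'  n20⇒n9 ·f  ** P2@[45:45]
[46] read 'c'  n9⇒n9 ·f  ** P2@[46:46]
[47] read 'b'  n9⇒n10

All matches (sorted): [[3,2],[6,1],[7,2],[11,1],[12,4],[14,2],[16,2],[19,4],[20,2],[23,4],[25,3],[28,4],[29,2],[33,5],[34,2],[38,5],[40,2],[41,6],[44,5],[45,2],[46,2]]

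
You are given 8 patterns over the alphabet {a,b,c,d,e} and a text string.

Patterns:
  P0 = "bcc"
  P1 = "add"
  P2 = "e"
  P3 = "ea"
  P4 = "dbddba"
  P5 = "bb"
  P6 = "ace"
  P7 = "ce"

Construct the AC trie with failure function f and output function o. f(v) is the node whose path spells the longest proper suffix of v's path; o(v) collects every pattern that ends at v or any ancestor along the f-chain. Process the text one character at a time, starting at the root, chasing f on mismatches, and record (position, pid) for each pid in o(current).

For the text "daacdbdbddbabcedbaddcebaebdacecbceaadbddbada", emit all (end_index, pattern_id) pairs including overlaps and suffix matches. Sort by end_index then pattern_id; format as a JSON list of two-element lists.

Build automaton:
Trie nodes:
  n0 'ε': a→4 b→1 c→18 d→9 e→7
  n1 'b': b→15 c→2
  n2 'bc': c→3
  n3 'bcc': ·  ←P0
  n4 'a': c→16 d→5
  n5 'ad': d→6
  n6 'add': ·  ←P1
  n7 'e': a→8  ←P2
  n8 'ea': ·  ←P3
  n9 'd': b→10
  n10 'db': d→11
  n11 'dbd': d→12
  n12 'dbdd': b→13
  n13 'dbddb': a→14
  n14 'dbddba': ·  ←P4
  n15 'bb': ·  ←P5
  n16 'ac': e→17
  n17 'ace': ·  ←P6
  n18 'c': e→19
  n19 'ce': ·  ←P7

Failure links (BFS by depth):
  fail(1) 'b': from fail(0)=0 chase 'b': 0 ⇒ 0;  out=∅∪out(0)=∅
  fail(4) 'a': from fail(0)=0 chase 'a': 0 ⇒ 0;  out=∅∪out(0)=∅
  fail(7) 'e': from fail(0)=0 chase 'e': 0 ⇒ 0;  out={2}∪out(0)={2}
  fail(9) 'd': from fail(0)=0 chase 'd': 0 ⇒ 0;  out=∅∪out(0)=∅
  fail(18) 'c': from fail(0)=0 chase 'c': 0 ⇒ 0;  out=∅∪out(0)=∅
  fail(2) 'bc': from fail(1)=0 chase 'c': 0 ⇒ 18;  out=∅∪out(18)=∅
  fail(5) 'ad': from fail(4)=0 chase 'd': 0 ⇒ 9;  out=∅∪out(9)=∅
  fail(8) 'ea': from fail(7)=0 chase 'a': 0 ⇒ 4;  out={3}∪out(4)={3}
  fail(10) 'db': from fail(9)=0 chase 'b': 0 ⇒ 1;  out=∅∪out(1)=∅
  fail(15) 'bb': from fail(1)=0 chase 'b': 0 ⇒ 1;  out={5}∪out(1)={5}
  fail(16) 'ac': from fail(4)=0 chase 'c': 0 ⇒ 18;  out=∅∪out(18)=∅
  fail(19) 'ce': from fail(18)=0 chase 'e': 0 ⇒ 7;  out={7}∪out(7)={2,7}
  fail(3) 'bcc': from fail(2)=18 chase 'c': 18→0 ⇒ 18;  out={0}∪out(18)={0}
  fail(6) 'add': from fail(5)=9 chase 'd': 9→0 ⇒ 9;  out={1}∪out(9)={1}
  fail(11) 'dbd': from fail(10)=1 chase 'd': 1→0 ⇒ 9;  out=∅∪out(9)=∅
  fail(17) 'ace': from fail(16)=18 chase 'e': 18 ⇒ 19;  out={6}∪out(19)={2,6,7}
  fail(12) 'dbdd': from fail(11)=9 chase 'd': 9→0 ⇒ 9;  out=∅∪out(9)=∅
  fail(13) 'dbddb': from fail(12)=9 chase 'b': 9 ⇒ 10;  out=∅∪out(10)=∅
  fail(14) 'dbddba': from fail(13)=10 chase 'a': 10→1→0 ⇒ 4;  out={4}∪out(4)={4}

Text stream:
i=0 'd': node 0→9
i=1 'a': node 9→4 (via fail)
i=2 'a': node 4→4 (via fail)
i=3 'c': node 4→16
i=4 'd': node 16→9 (via fail)
i=5 'b': node 9→10
i=6 'd': node 10→11
i=7 'b': node 11→10 (via fail)
i=8 'd': node 10→11
i=9 'd': node 11→12
i=10 'b': node 12→13
i=11 'a': node 13→14  → match P4@[6:11]
i=12 'b': node 14→1 (via fail)
i=13 'c': node 1→2
i=14 'e': node 2→19 (via fail)  → match P2@[14:14],P7@[13:14]
i=15 'd': node 19→9 (via fail)
i=16 'b': node 9→10
i=17 'a': node 10→4 (via fail)
i=18 'd': node 4→5
i=19 'd': node 5→6  → match P1@[17:19]
i=20 'c': node 6→18 (via fail)
i=21 'e': node 18→19  → match P2@[21:21],P7@[20:21]
i=22 'b': node 19→1 (via fail)
i=23 'a': node 1→4 (via fail)
i=24 'e': node 4→7 (via fail)  → match P2@[24:24]
i=25 'b': node 7→1 (via fail)
i=26 'd': node 1→9 (via fail)
i=27 'a': node 9→4 (via fail)
i=28 'c': node 4→16
i=29 'e': node 16→17  → match P2@[29:29],P6@[27:29],P7@[28:29]
i=30 'c': node 17→18 (via fail)
i=31 'b': node 18→1 (via fail)
i=32 'c': node 1→2
i=33 'e': node 2→19 (via fail)  → match P2@[33:33],P7@[32:33]
i=34 'a': node 19→8 (via fail)  → match P3@[33:34]
i=35 'a': node 8→4 (via fail)
i=36 'd': node 4→5
i=37 'b': node 5→10 (via fail)
i=38 'd': node 10→11
i=39 'd': node 11→12
i=40 'b': node 12→13
i=41 'a': node 13→14  → match P4@[36:41]
i=42 'd': node 14→5 (via fail)
i=43 'a': node 5→4 (via fail)

Result: [[11,4],[14,2],[14,7],[19,1],[21,2],[21,7],[24,2],[29,2],[29,6],[29,7],[33,2],[33,7],[34,3],[41,4]]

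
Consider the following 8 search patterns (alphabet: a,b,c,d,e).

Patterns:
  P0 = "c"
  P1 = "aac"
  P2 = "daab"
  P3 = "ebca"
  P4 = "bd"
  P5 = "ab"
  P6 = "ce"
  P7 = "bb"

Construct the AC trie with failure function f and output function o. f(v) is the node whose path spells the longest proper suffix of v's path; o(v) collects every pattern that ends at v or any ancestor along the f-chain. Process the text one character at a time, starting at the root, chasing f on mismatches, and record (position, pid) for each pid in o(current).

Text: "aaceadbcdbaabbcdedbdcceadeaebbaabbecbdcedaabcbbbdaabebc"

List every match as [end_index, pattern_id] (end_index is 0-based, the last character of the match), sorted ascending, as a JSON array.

Construct AC machine:
Trie (insert patterns):
  n0 'ε': a→2 b→13 c→1 d→5 e→9
  n1 'c': e→16  ←P0
  n2 'a': a→3 b→15
  n3 'aa': c→4
  n4 'aac': ·  ←P1
  n5 'd': a→6
  n6 'da': a→7
  n7 'daa': b→8
  n8 'daab': ·  ←P2
  n9 'e': b→10
  n10 'eb': c→11
  n11 'ebc': a→12
  n12 'ebca': ·  ←P3
  n13 'b': b→17 d→14
  n14 'bd': ·  ←P4
  n15 'ab': ·  ←P5
  n16 'ce': ·  ←P6
  n17 'bb': ·  ←P7

BFS fail/out derivation:
  fail(1) 'c': from fail(0)=0 chase 'c': 0 ⇒ 0;  out={0}∪out(0)={0}
  fail(2) 'a': from fail(0)=0 chase 'a': 0 ⇒ 0;  out=∅∪out(0)=∅
  fail(5) 'd': from fail(0)=0 chase 'd': 0 ⇒ 0;  out=∅∪out(0)=∅
  fail(9) 'e': from fail(0)=0 chase 'e': 0 ⇒ 0;  out=∅∪out(0)=∅
  fail(13) 'b': from fail(0)=0 chase 'b': 0 ⇒ 0;  out=∅∪out(0)=∅
  fail(3) 'aa': from fail(2)=0 chase 'a': 0 ⇒ 2;  out=∅∪out(2)=∅
  fail(6) 'da': from fail(5)=0 chase 'a': 0 ⇒ 2;  out=∅∪out(2)=∅
  fail(10) 'eb': from fail(9)=0 chase 'b': 0 ⇒ 13;  out=∅∪out(13)=∅
  fail(14) 'bd': from fail(13)=0 chase 'd': 0 ⇒ 5;  out={4}∪out(5)={4}
  fail(15) 'ab': from fail(2)=0 chase 'b': 0 ⇒ 13;  out={5}∪out(13)={5}
  fail(16) 'ce': from fail(1)=0 chase 'e': 0 ⇒ 9;  out={6}∪out(9)={6}
  fail(17) 'bb': from fail(13)=0 chase 'b': 0 ⇒ 13;  out={7}∪out(13)={7}
  fail(4) 'aac': from fail(3)=2 chase 'c': 2→0 ⇒ 1;  out={1}∪out(1)={0,1}
  fail(7) 'daa': from fail(6)=2 chase 'a': 2 ⇒ 3;  out=∅∪out(3)=∅
  fail(11) 'ebc': from fail(10)=13 chase 'c': 13→0 ⇒ 1;  out=∅∪out(1)={0}
  fail(8) 'daab': from fail(7)=3 chase 'b': 3→2 ⇒ 15;  out={2}∪out(15)={2,5}
  fail(12) 'ebca': from fail(11)=1 chase 'a': 1→0 ⇒ 2;  out={3}∪out(2)={3}

Run:
i=0 'a': node 0→2
i=1 'a': node 2→3
i=2 'c': node 3→4  emit P0@[2:2],P1@[0:2]
i=3 'e': node 4→16 (via fail)  emit P6@[2:3]
i=4 'a': node 16→2 (via fail)
i=5 'd': node 2→5 (via fail)
i=6 'b': node 5→13 (via fail)
i=7 'c': node 13→1 (via fail)  emit P0@[7:7]
i=8 'd': node 1→5 (via fail)
i=9 'b': node 5→13 (via fail)
i=10 'a': node 13→2 (via fail)
i=11 'a': node 2→3
i=12 'b': node 3→15 (via fail)  emit P5@[11:12]
i=13 'b': node 15→17 (via fail)  emit P7@[12:13]
i=14 'c': node 17→1 (via fail)  emit P0@[14:14]
i=15 'd': node 1→5 (via fail)
i=16 'e': node 5→9 (via fail)
i=17 'd': node 9→5 (via fail)
i=18 'b': node 5→13 (via fail)
i=19 'd': node 13→14  emit P4@[18:19]
i=20 'c': node 14→1 (via fail)  emit P0@[20:20]
i=21 'c': node 1→1 (via fail)  emit P0@[21:21]
i=22 'e': node 1→16  emit P6@[21:22]
i=23 'a': node 16→2 (via fail)
i=24 'd': node 2→5 (via fail)
i=25 'e': node 5→9 (via fail)
i=26 'a': node 9→2 (via fail)
i=27 'e': node 2→9 (via fail)
i=28 'b': node 9→10
i=29 'b': node 10→17 (via fail)  emit P7@[28:29]
i=30 'a': node 17→2 (via fail)
i=31 'a': node 2→3
i=32 'b': node 3→15 (via fail)  emit P5@[31:32]
i=33 'b': node 15→17 (via fail)  emit P7@[32:33]
i=34 'e': node 17→9 (via fail)
i=35 'c': node 9→1 (via fail)  emit P0@[35:35]
i=36 'b': node 1→13 (via fail)
i=37 'd': node 13→14  emit P4@[36:37]
i=38 'c': node 14→1 (via fail)  emit P0@[38:38]
i=39 'e': node 1→16  emit P6@[38:39]
i=40 'd': node 16→5 (via fail)
i=41 'a': node 5→6
i=42 'a': node 6→7
i=43 'b': node 7→8  emit P2@[40:43],P5@[42:43]
i=44 'c': node 8→1 (via fail)  emit P0@[44:44]
i=45 'b': node 1→13 (via fail)
i=46 'b': node 13→17  emit P7@[45:46]
i=47 'b': node 17→17 (via fail)  emit P7@[46:47]
i=48 'd': node 17→14 (via fail)  emit P4@[47:48]
i=49 'a': node 14→6 (via fail)
i=50 'a': node 6→7
i=51 'b': node 7→8  emit P2@[48:51],P5@[50:51]
i=52 'e': node 8→9 (via fail)
i=53 'b': node 9→10
i=54 'c': node 10→11  emit P0@[54:54]

Result: [[2,0],[2,1],[3,6],[7,0],[12,5],[13,7],[14,0],[19,4],[20,0],[21,0],[22,6],[29,7],[32,5],[33,7],[35,0],[37,4],[38,0],[39,6],[43,2],[43,5],[44,0],[46,7],[47,7],[48,4],[51,2],[51,5],[54,0]]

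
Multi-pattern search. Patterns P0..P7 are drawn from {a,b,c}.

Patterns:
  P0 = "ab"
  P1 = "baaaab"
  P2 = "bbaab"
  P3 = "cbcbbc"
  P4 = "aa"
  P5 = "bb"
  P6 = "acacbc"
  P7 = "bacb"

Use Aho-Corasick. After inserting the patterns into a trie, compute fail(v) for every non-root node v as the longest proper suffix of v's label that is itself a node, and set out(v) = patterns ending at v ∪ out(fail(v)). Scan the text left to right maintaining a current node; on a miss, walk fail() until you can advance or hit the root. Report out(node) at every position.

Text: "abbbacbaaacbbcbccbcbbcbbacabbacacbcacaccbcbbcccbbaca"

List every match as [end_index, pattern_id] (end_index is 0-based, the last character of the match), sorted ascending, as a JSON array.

Build automaton:
Trie (insert patterns):
  0='ε' goto a→1 b→3 c→13
  1='a' goto a→19 b→2 c→20
  2='ab' goto ·  ←P0
  3='b' goto a→4 b→9
  4='ba' goto a→5 c→25
  5='baa' goto a→6
  6='baaa' goto a→7
  7='baaaa' goto b→8
  8='baaaab' goto ·  ←P1
  9='bb' goto a→10  ←P5
  10='bba' goto a→11
  11='bbaa' goto b→12
  12='bbaab' goto ·  ←P2
  13='c' goto b→14
  14='cb' goto c→15
  15='cbc' goto b→16
  16='cbcb' goto b→17
  17='cbcbb' goto c→18
  18='cbcbbc' goto ·  ←P3
  19='aa' goto ·  ←P4
  20='ac' goto a→21
  21='aca' goto c→22
  22='acac' goto b→23
  23='acacb' goto c→24
  24='acacbc' goto ·  ←P6
  25='bac' goto b→26
  26='bacb' goto ·  ←P7

BFS fail/out derivation:
  fail(1) 'a': from fail(0)=0 chase 'a': 0 ⇒ 0;  out=∅∪out(0)=∅
  fail(3) 'b': from fail(0)=0 chase 'b': 0 ⇒ 0;  out=∅∪out(0)=∅
  fail(13) 'c': from fail(0)=0 chase 'c': 0 ⇒ 0;  out=∅∪out(0)=∅
  fail(2) 'ab': from fail(1)=0 chase 'b': 0 ⇒ 3;  out={0}∪out(3)={0}
  fail(4) 'ba': from fail(3)=0 chase 'a': 0 ⇒ 1;  out=∅∪out(1)=∅
  fail(9) 'bb': from fail(3)=0 chase 'b': 0 ⇒ 3;  out={5}∪out(3)={5}
  fail(14) 'cb': from fail(13)=0 chase 'b': 0 ⇒ 3;  out=∅∪out(3)=∅
  fail(19) 'aa': from fail(1)=0 chase 'a': 0 ⇒ 1;  out={4}∪out(1)={4}
  fail(20) 'ac': from fail(1)=0 chase 'c': 0 ⇒ 13;  out=∅∪out(13)=∅
  fail(5) 'baa': from fail(4)=1 chase 'a': 1 ⇒ 19;  out=∅∪out(19)={4}
  fail(10) 'bba': from fail(9)=3 chase 'a': 3 ⇒ 4;  out=∅∪out(4)=∅
  fail(15) 'cbc': from fail(14)=3 chase 'c': 3→0 ⇒ 13;  out=∅∪out(13)=∅
  fail(21) 'aca': from fail(20)=13 chase 'a': 13→0 ⇒ 1;  out=∅∪out(1)=∅
  fail(25) 'bac': from fail(4)=1 chase 'c': 1 ⇒ 20;  out=∅∪out(20)=∅
  fail(6) 'baaa': from fail(5)=19 chase 'a': 19→1 ⇒ 19;  out=∅∪out(19)={4}
  fail(11) 'bbaa': from fail(10)=4 chase 'a': 4 ⇒ 5;  out=∅∪out(5)={4}
  fail(16) 'cbcb': from fail(15)=13 chase 'b': 13 ⇒ 14;  out=∅∪out(14)=∅
  fail(22) 'acac': from fail(21)=1 chase 'c': 1 ⇒ 20;  out=∅∪out(20)=∅
  fail(26) 'bacb': from fail(25)=20 chase 'b': 20→13 ⇒ 14;  out={7}∪out(14)={7}
  fail(7) 'baaaa': from fail(6)=19 chase 'a': 19→1 ⇒ 19;  out=∅∪out(19)={4}
  fail(12) 'bbaab': from fail(11)=5 chase 'b': 5→19→1 ⇒ 2;  out={2}∪out(2)={0,2}
  fail(17) 'cbcbb': from fail(16)=14 chase 'b': 14→3 ⇒ 9;  out=∅∪out(9)={5}
  fail(23) 'acacb': from fail(22)=20 chase 'b': 20→13 ⇒ 14;  out=∅∪out(14)=∅
  fail(8) 'baaaab': from fail(7)=19 chase 'b': 19→1 ⇒ 2;  out={1}∪out(2)={0,1}
  fail(18) 'cbcbbc': from fail(17)=9 chase 'c': 9→3→0 ⇒ 13;  out={3}∪out(13)={3}
  fail(24) 'acacbc': from fail(23)=14 chase 'c': 14 ⇒ 15;  out={6}∪out(15)={6}

Run:
[0] read 'a'  n0⇒n1
[1] read 'b'  n1⇒n2  emit P0@[0:1]
[2] read 'b'  n2⇒n9 ·f  emit P5@[1:2]
[3] read 'b'  n9⇒n9 ·f  emit P5@[2:3]
[4] read 'a'  n9⇒n10
[5] read 'c'  n10⇒n25 ·f
[6] read 'b'  n25⇒n26  emit P7@[3:6]
[7] read 'a'  n26⇒n4 ·f
[8] read 'a'  n4⇒n5  emit P4@[7:8]
[9] read 'a'  n5⇒n6  emit P4@[8:9]
[10] read 'c'  n6⇒n20 ·f
[11] read 'b'  n20⇒n14 ·f
[12] read 'b'  n14⇒n9 ·f  emit P5@[11:12]
[13] read 'c'  n9⇒n13 ·f
[14] read 'b'  n13⇒n14
[15] read 'c'  n14⇒n15
[16] read 'c'  n15⇒n13 ·f
[17] read 'b'  n13⇒n14
[18] read 'c'  n14⇒n15
[19] read 'b'  n15⇒n16
[20] read 'b'  n16⇒n17  emit P5@[19:20]
[21] read 'c'  n17⇒n18  emit P3@[16:21]
[22] read 'b'  n18⇒n14 ·f
[23] read 'b'  n14⇒n9 ·f  emit P5@[22:23]
[24] read 'a'  n9⇒n10
[25] read 'c'  n10⇒n25 ·f
[26] read 'a'  n25⇒n21 ·f
[27] read 'b'  n21⇒n2 ·f  emit P0@[26:27]
[28] read 'b'  n2⇒n9 ·f  emit P5@[27:28]
[29] read 'a'  n9⇒n10
[30] read 'c'  n10⇒n25 ·f
[31] read 'a'  n25⇒n21 ·f
[32] read 'c'  n21⇒n22
[33] read 'b'  n22⇒n23
[34] read 'c'  n23⇒n24  emit P6@[29:34]
[35] read 'a'  n24⇒n1 ·f
[36] read 'c'  n1⇒n20
[37] read 'a'  n20⇒n21
[38] read 'c'  n21⇒n22
[39] read 'c'  n22⇒n13 ·f
[40] read 'b'  n13⇒n14
[41] read 'c'  n14⇒n15
[42] read 'b'  n15⇒n16
[43] read 'b'  n16⇒n17  emit P5@[42:43]
[44] read 'c'  n17⇒n18  emit P3@[39:44]
[45] read 'c'  n18⇒n13 ·f
[46] read 'c'  n13⇒n13 ·f
[47] read 'b'  n13⇒n14
[48] read 'b'  n14⇒n9 ·f  emit P5@[47:48]
[49] read 'a'  n9⇒n10
[50] read 'c'  n10⇒n25 ·f
[51] read 'a'  n25⇒n21 ·f

All matches (sorted): [[1,0],[2,5],[3,5],[6,7],[8,4],[9,4],[12,5],[20,5],[21,3],[23,5],[27,0],[28,5],[34,6],[43,5],[44,3],[48,5]]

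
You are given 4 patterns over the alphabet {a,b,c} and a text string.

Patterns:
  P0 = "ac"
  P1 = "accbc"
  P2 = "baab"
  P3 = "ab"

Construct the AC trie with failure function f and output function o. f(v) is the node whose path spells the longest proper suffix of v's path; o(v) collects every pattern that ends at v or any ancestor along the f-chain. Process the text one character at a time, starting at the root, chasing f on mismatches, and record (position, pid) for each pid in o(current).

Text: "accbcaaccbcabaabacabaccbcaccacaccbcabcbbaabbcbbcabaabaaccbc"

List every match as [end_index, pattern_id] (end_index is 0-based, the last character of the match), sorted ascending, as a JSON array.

Build automaton:
Trie (insert patterns):
  0='ε' goto a→1 b→6
  1='a' goto b→10 c→2
  2='ac' goto c→3  ←P0
  3='acc' goto b→4
  4='accb' goto c→5
  5='accbc' goto ·  ←P1
  6='b' goto a→7
  7='ba' goto a→8
  8='baa' goto b→9
  9='baab' goto ·  ←P2
  10='ab' goto ·  ←P3

Failure links (BFS by depth):
  n1('a'): parent n0 fail=0; on 'a' 0 → fail=0;  out ∅∪∅=∅
  n6('b'): parent n0 fail=0; on 'b' 0 → fail=0;  out ∅∪∅=∅
  n2('ac'): parent n1 fail=0; on 'c' 0 → fail=0;  out {0}∪∅={0}
  n7('ba'): parent n6 fail=0; on 'a' 0 → fail=1;  out ∅∪∅=∅
  n10('ab'): parent n1 fail=0; on 'b' 0 → fail=6;  out {3}∪∅={3}
  n3('acc'): parent n2 fail=0; on 'c' 0 → fail=0;  out ∅∪∅=∅
  n8('baa'): parent n7 fail=1; on 'a' 1→0 → fail=1;  out ∅∪∅=∅
  n4('accb'): parent n3 fail=0; on 'b' 0 → fail=6;  out ∅∪∅=∅
  n9('baab'): parent n8 fail=1; on 'b' 1 → fail=10;  out {2}∪{3}={2,3}
  n5('accbc'): parent n4 fail=6; on 'c' 6→0 → fail=0;  out {1}∪∅={1}

Text stream:
i=0 'a': node 0→1
i=1 'c': node 1→2  ** P0@[0:1]
i=2 'c': node 2→3
i=3 'b': node 3→4
i=4 'c': node 4→5  ** P1@[0:4]
i=5 'a': node 5→1 (via fail)
i=6 'a': node 1→1 (via fail)
i=7 'c': node 1→2  ** P0@[6:7]
i=8 'c': node 2→3
i=9 'b': node 3→4
i=10 'c': node 4→5  ** P1@[6:10]
i=11 'a': node 5→1 (via fail)
i=12 'b': node 1→10  ** P3@[11:12]
i=13 'a': node 10→7 (via fail)
i=14 'a': node 7→8
i=15 'b': node 8→9  ** P2@[12:15],P3@[14:15]
i=16 'a': node 9→7 (via fail)
i=17 'c': node 7→2 (via fail)  ** P0@[16:17]
i=18 'a': node 2→1 (via fail)
i=19 'b': node 1→10  ** P3@[18:19]
i=20 'a': node 10→7 (via fail)
i=21 'c': node 7→2 (via fail)  ** P0@[20:21]
i=22 'c': node 2→3
i=23 'b': node 3→4
i=24 'c': node 4→5  ** P1@[20:24]
i=25 'a': node 5→1 (via fail)
i=26 'c': node 1→2  ** P0@[25:26]
i=27 'c': node 2→3
i=28 'a': node 3→1 (via fail)
i=29 'c': node 1→2  ** P0@[28:29]
i=30 'a': node 2→1 (via fail)
i=31 'c': node 1→2  ** P0@[30:31]
i=32 'c': node 2→3
i=33 'b': node 3→4
i=34 'c': node 4→5  ** P1@[30:34]
i=35 'a': node 5→1 (via fail)
i=36 'b': node 1→10  ** P3@[35:36]
i=37 'c': node 10→0 (via fail)
i=38 'b': node 0→6
i=39 'b': node 6→6 (via fail)
i=40 'a': node 6→7
i=41 'a': node 7→8
i=42 'b': node 8→9  ** P2@[39:42],P3@[41:42]
i=43 'b': node 9→6 (via fail)
i=44 'c': node 6→0 (via fail)
i=45 'b': node 0→6
i=46 'b': node 6→6 (via fail)
i=47 'c': node 6→0 (via fail)
i=48 'a': node 0→1
i=49 'b': node 1→10  ** P3@[48:49]
i=50 'a': node 10→7 (via fail)
i=51 'a': node 7→8
i=52 'b': node 8→9  ** P2@[49:52],P3@[51:52]
i=53 'a': node 9→7 (via fail)
i=54 'a': node 7→8
i=55 'c': node 8→2 (via fail)  ** P0@[54:55]
i=56 'c': node 2→3
i=57 'b': node 3→4
i=58 'c': node 4→5  ** P1@[54:58]

Matches: [[1,0],[4,1],[7,0],[10,1],[12,3],[15,2],[15,3],[17,0],[19,3],[21,0],[24,1],[26,0],[29,0],[31,0],[34,1],[36,3],[42,2],[42,3],[49,3],[52,2],[52,3],[55,0],[58,1]]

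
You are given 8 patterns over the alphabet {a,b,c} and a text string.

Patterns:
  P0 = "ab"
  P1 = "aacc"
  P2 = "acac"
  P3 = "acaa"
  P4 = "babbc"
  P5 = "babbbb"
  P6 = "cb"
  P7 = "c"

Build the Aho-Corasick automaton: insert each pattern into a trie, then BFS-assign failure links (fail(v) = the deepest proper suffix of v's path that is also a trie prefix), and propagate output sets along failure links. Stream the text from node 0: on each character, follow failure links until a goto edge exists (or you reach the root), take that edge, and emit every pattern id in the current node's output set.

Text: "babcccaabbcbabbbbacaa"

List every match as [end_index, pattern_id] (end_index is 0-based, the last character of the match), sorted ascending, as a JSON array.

Build:
Trie (insert patterns):
  0='ε' goto a→1 b→10 c→17
  1='a' goto a→3 b→2 c→6
  2='ab' goto ·  ←P0
  3='aa' goto c→4
  4='aac' goto c→5
  5='aacc' goto ·  ←P1
  6='ac' goto a→7
  7='aca' goto a→9 c→8
  8='acac' goto ·  ←P2
  9='acaa' goto ·  ←P3
  10='b' goto a→11
  11='ba' goto b→12
  12='bab' goto b→13
  13='babb' goto b→15 c→14
  14='babbc' goto ·  ←P4
  15='babbb' goto b→16
  16='babbbb' goto ·  ←P5
  17='c' goto b→18  ←P7
  18='cb' goto ·  ←P6

Failure links (BFS by depth):
  n1('a'): parent n0 fail=0; on 'a' 0 → fail=0;  out ∅∪∅=∅
  n10('b'): parent n0 fail=0; on 'b' 0 → fail=0;  out ∅∪∅=∅
  n17('c'): parent n0 fail=0; on 'c' 0 → fail=0;  out {7}∪∅={7}
  n2('ab'): parent n1 fail=0; on 'b' 0 → fail=10;  out {0}∪∅={0}
  n3('aa'): parent n1 fail=0; on 'a' 0 → fail=1;  out ∅∪∅=∅
  n6('ac'): parent n1 fail=0; on 'c' 0 → fail=17;  out ∅∪{7}={7}
  n11('ba'): parent n10 fail=0; on 'a' 0 → fail=1;  out ∅∪∅=∅
  n18('cb'): parent n17 fail=0; on 'b' 0 → fail=10;  out {6}∪∅={6}
  n4('aac'): parent n3 fail=1; on 'c' 1 → fail=6;  out ∅∪{7}={7}
  n7('aca'): parent n6 fail=17; on 'a' 17→0 → fail=1;  out ∅∪∅=∅
  n12('bab'): parent n11 fail=1; on 'b' 1 → fail=2;  out ∅∪{0}={0}
  n5('aacc'): parent n4 fail=6; on 'c' 6→17→0 → fail=17;  out {1}∪{7}={1,7}
  n8('acac'): parent n7 fail=1; on 'c' 1 → fail=6;  out {2}∪{7}={2,7}
  n9('acaa'): parent n7 fail=1; on 'a' 1 → fail=3;  out {3}∪∅={3}
  n13('babb'): parent n12 fail=2; on 'b' 2→10→0 → fail=10;  out ∅∪∅=∅
  n14('babbc'): parent n13 fail=10; on 'c' 10→0 → fail=17;  out {4}∪{7}={4,7}
  n15('babbb'): parent n13 fail=10; on 'b' 10→0 → fail=10;  out ∅∪∅=∅
  n16('babbbb'): parent n15 fail=10; on 'b' 10→0 → fail=10;  out {5}∪∅={5}

Text stream:
pos 0 'b': at 10
pos 1 'a': at 11
pos 2 'b': at 12  → match P0@[1:2]
pos 3 'c': at 17 (via fail)  → match P7@[3:3]
pos 4 'c': at 17 (via fail)  → match P7@[4:4]
pos 5 'c': at 17 (via fail)  → match P7@[5:5]
pos 6 'a': at 1 (via fail)
pos 7 'a': at 3
pos 8 'b': at 2 (via fail)  → match P0@[7:8]
pos 9 'b': at 10 (via fail)
pos 10 'c': at 17 (via fail)  → match P7@[10:10]
pos 11 'b': at 18  → match P6@[10:11]
pos 12 'a': at 11 (via fail)
pos 13 'b': at 12  → match P0@[12:13]
pos 14 'b': at 13
pos 15 'b': at 15
pos 16 'b': at 16  → match P5@[11:16]
pos 17 'a': at 11 (via fail)
pos 18 'c': at 6 (via fail)  → match P7@[18:18]
pos 19 'a': at 7
pos 20 'a': at 9  → match P3@[17:20]

All matches (sorted): [[2,0],[3,7],[4,7],[5,7],[8,0],[10,7],[11,6],[13,0],[16,5],[18,7],[20,3]]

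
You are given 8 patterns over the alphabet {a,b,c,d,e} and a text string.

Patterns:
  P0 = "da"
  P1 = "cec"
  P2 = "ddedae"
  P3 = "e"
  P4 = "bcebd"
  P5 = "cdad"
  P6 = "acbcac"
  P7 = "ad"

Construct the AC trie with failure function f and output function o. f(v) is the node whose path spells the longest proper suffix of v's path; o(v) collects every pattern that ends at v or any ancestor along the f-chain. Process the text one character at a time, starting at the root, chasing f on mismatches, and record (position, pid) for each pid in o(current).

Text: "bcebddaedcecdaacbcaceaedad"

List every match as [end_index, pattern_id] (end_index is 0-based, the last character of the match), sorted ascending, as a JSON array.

Construct AC machine:
Trie nodes:
  n0 'ε': a→20 b→12 c→3 d→1 e→11
  n1 'd': a→2 d→6
  n2 'da': ·  [P0 ends]
  n3 'c': d→17 e→4
  n4 'ce': c→5
  n5 'cec': ·  [P1 ends]
  n6 'dd': e→7
  n7 'dde': d→8
  n8 'dded': a→9
  n9 'ddeda': e→10
  n10 'ddedae': ·  [P2 ends]
  n11 'e': ·  [P3 ends]
  n12 'b': c→13
  n13 'bc': e→14
  n14 'bce': b→15
  n15 'bceb': d→16
  n16 'bcebd': ·  [P4 ends]
  n17 'cd': a→18
  n18 'cda': d→19
  n19 'cdad': ·  [P5 ends]
  n20 'a': c→21 d→26
  n21 'ac': b→22
  n22 'acb': c→23
  n23 'acbc': a→24
  n24 'acbca': c→25
  n25 'acbcac': ·  [P6 ends]
  n26 'ad': ·  [P7 ends]

BFS fail/out derivation:
  n1('d'): parent n0 fail=0; on 'd' 0 → fail=0;  out ∅∪∅=∅
  n3('c'): parent n0 fail=0; on 'c' 0 → fail=0;  out ∅∪∅=∅
  n11('e'): parent n0 fail=0; on 'e' 0 → fail=0;  out {3}∪∅={3}
  n12('b'): parent n0 fail=0; on 'b' 0 → fail=0;  out ∅∪∅=∅
  n20('a'): parent n0 fail=0; on 'a' 0 → fail=0;  out ∅∪∅=∅
  n2('da'): parent n1 fail=0; on 'a' 0 → fail=20;  out {0}∪∅={0}
  n4('ce'): parent n3 fail=0; on 'e' 0 → fail=11;  out ∅∪{3}={3}
  n6('dd'): parent n1 fail=0; on 'd' 0 → fail=1;  out ∅∪∅=∅
  n13('bc'): parent n12 fail=0; on 'c' 0 → fail=3;  out ∅∪∅=∅
  n17('cd'): parent n3 fail=0; on 'd' 0 → fail=1;  out ∅∪∅=∅
  n21('ac'): parent n20 fail=0; on 'c' 0 → fail=3;  out ∅∪∅=∅
  n26('ad'): parent n20 fail=0; on 'd' 0 → fail=1;  out {7}∪∅={7}
  n5('cec'): parent n4 fail=11; on 'c' 11→0 → fail=3;  out {1}∪∅={1}
  n7('dde'): parent n6 fail=1; on 'e' 1→0 → fail=11;  out ∅∪{3}={3}
  n14('bce'): parent n13 fail=3; on 'e' 3 → fail=4;  out ∅∪{3}={3}
  n18('cda'): parent n17 fail=1; on 'a' 1 → fail=2;  out ∅∪{0}={0}
  n22('acb'): parent n21 fail=3; on 'b' 3→0 → fail=12;  out ∅∪∅=∅
  n8('dded'): parent n7 fail=11; on 'd' 11→0 → fail=1;  out ∅∪∅=∅
  n15('bceb'): parent n14 fail=4; on 'b' 4→11→0 → fail=12;  out ∅∪∅=∅
  n19('cdad'): parent n18 fail=2; on 'd' 2→20 → fail=26;  out {5}∪{7}={5,7}
  n23('acbc'): parent n22 fail=12; on 'c' 12 → fail=13;  out ∅∪∅=∅
  n9('ddeda'): parent n8 fail=1; on 'a' 1 → fail=2;  out ∅∪{0}={0}
  n16('bcebd'): parent n15 fail=12; on 'd' 12→0 → fail=1;  out {4}∪∅={4}
  n24('acbca'): parent n23 fail=13; on 'a' 13→3→0 → fail=20;  out ∅∪∅=∅
  n10('ddedae'): parent n9 fail=2; on 'e' 2→20→0 → fail=11;  out {2}∪{3}={2,3}
  n25('acbcac'): parent n24 fail=20; on 'c' 20 → fail=21;  out {6}∪∅={6}

Scan:
[0] read 'b'  n0⇒n12
[1] read 'c'  n12⇒n13
[2] read 'e'  n13⇒n14  emit P3@[2:2]
[3] read 'b'  n14⇒n15
[4] read 'd'  n15⇒n16  emit P4@[0:4]
[5] read 'd'  n16⇒n6 (via fail)
[6] read 'a'  n6⇒n2 (via fail)  emit P0@[5:6]
[7] read 'e'  n2⇒n11 (via fail)  emit P3@[7:7]
[8] read 'd'  n11⇒n1 (via fail)
[9] read 'c'  n1⇒n3 (via fail)
[10] read 'e'  n3⇒n4  emit P3@[10:10]
[11] read 'c'  n4⇒n5  emit P1@[9:11]
[12] read 'd'  n5⇒n17 (via fail)
[13] read 'a'  n17⇒n18  emit P0@[12:13]
[14] read 'a'  n18⇒n20 (via fail)
[15] read 'c'  n20⇒n21
[16] read 'b'  n21⇒n22
[17] read 'c'  n22⇒n23
[18] read 'a'  n23⇒n24
[19] read 'c'  n24⇒n25  emit P6@[14:19]
[20] read 'e'  n25⇒n4 (via fail)  emit P3@[20:20]
[21] read 'a'  n4⇒n20 (via fail)
[22] read 'e'  n20⇒n11 (via fail)  emit P3@[22:22]
[23] read 'd'  n11⇒n1 (via fail)
[24] read 'a'  n1⇒n2  emit P0@[23:24]
[25] read 'd'  n2⇒n26 (via fail)  emit P7@[24:25]

All matches (sorted): [[2,3],[4,4],[6,0],[7,3],[10,3],[11,1],[13,0],[19,6],[20,3],[22,3],[24,0],[25,7]]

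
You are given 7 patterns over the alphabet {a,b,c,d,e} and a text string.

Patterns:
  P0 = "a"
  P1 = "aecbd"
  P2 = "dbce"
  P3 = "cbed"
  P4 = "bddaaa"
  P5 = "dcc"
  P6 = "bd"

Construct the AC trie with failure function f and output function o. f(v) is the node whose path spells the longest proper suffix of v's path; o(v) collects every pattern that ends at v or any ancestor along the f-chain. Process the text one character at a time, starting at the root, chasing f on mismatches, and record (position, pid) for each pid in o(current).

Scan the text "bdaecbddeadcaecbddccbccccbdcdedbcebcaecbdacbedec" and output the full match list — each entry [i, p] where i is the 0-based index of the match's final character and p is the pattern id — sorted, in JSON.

Build automaton:
Trie nodes:
  n0 'ε': a→1 b→14 c→10 d→6
  n1 'a': e→2  [P0 ends]
  n2 'ae': c→3
  n3 'aec': b→4
  n4 'aecb': d→5
  n5 'aecbd': ·  [P1 ends]
  n6 'd': b→7 c→20
  n7 'db': c→8
  n8 'dbc': e→9
  n9 'dbce': ·  [P2 ends]
  n10 'c': b→11
  n11 'cb': e→12
  n12 'cbe': d→13
  n13 'cbed': ·  [P3 ends]
  n14 'b': d→15
  n15 'bd': d→16  [P6 ends]
  n16 'bdd': a→17
  n17 'bdda': a→18
  n18 'bddaa': a→19
  n19 'bddaaa': ·  [P4 ends]
  n20 'dc': c→21
  n21 'dcc': ·  [P5 ends]

BFS fail/out derivation:
  fail(1) 'a': from fail(0)=0 chase 'a': 0 ⇒ 0;  out={0}∪out(0)={0}
  fail(6) 'd': from fail(0)=0 chase 'd': 0 ⇒ 0;  out=∅∪out(0)=∅
  fail(10) 'c': from fail(0)=0 chase 'c': 0 ⇒ 0;  out=∅∪out(0)=∅
  fail(14) 'b': from fail(0)=0 chase 'b': 0 ⇒ 0;  out=∅∪out(0)=∅
  fail(2) 'ae': from fail(1)=0 chase 'e': 0 ⇒ 0;  out=∅∪out(0)=∅
  fail(7) 'db': from fail(6)=0 chase 'b': 0 ⇒ 14;  out=∅∪out(14)=∅
  fail(11) 'cb': from fail(10)=0 chase 'b': 0 ⇒ 14;  out=∅∪out(14)=∅
  fail(15) 'bd': from fail(14)=0 chase 'd': 0 ⇒ 6;  out={6}∪out(6)={6}
  fail(20) 'dc': from fail(6)=0 chase 'c': 0 ⇒ 10;  out=∅∪out(10)=∅
  fail(3) 'aec': from fail(2)=0 chase 'c': 0 ⇒ 10;  out=∅∪out(10)=∅
  fail(8) 'dbc': from fail(7)=14 chase 'c': 14→0 ⇒ 10;  out=∅∪out(10)=∅
  fail(12) 'cbe': from fail(11)=14 chase 'e': 14→0 ⇒ 0;  out=∅∪out(0)=∅
  fail(16) 'bdd': from fail(15)=6 chase 'd': 6→0 ⇒ 6;  out=∅∪out(6)=∅
  fail(21) 'dcc': from fail(20)=10 chase 'c': 10→0 ⇒ 10;  out={5}∪out(10)={5}
  fail(4) 'aecb': from fail(3)=10 chase 'b': 10 ⇒ 11;  out=∅∪out(11)=∅
  fail(9) 'dbce': from fail(8)=10 chase 'e': 10→0 ⇒ 0;  out={2}∪out(0)={2}
  fail(13) 'cbed': from fail(12)=0 chase 'd': 0 ⇒ 6;  out={3}∪out(6)={3}
  fail(17) 'bdda': from fail(16)=6 chase 'a': 6→0 ⇒ 1;  out=∅∪out(1)={0}
  fail(5) 'aecbd': from fail(4)=11 chase 'd': 11→14 ⇒ 15;  out={1}∪out(15)={1,6}
  fail(18) 'bddaa': from fail(17)=1 chase 'a': 1→0 ⇒ 1;  out=∅∪out(1)={0}
  fail(19) 'bddaaa': from fail(18)=1 chase 'a': 1→0 ⇒ 1;  out={4}∪out(1)={0,4}

Run:
pos 0 'b': at 14
pos 1 'd': at 15  emit P6@[0:1]
pos 2 'a': at 1 (fail-walked)  emit P0@[2:2]
pos 3 'e': at 2
pos 4 'c': at 3
pos 5 'b': at 4
pos 6 'd': at 5  emit P1@[2:6],P6@[5:6]
pos 7 'd': at 16 (fail-walked)
pos 8 'e': at 0 (fail-walked)
pos 9 'a': at 1  emit P0@[9:9]
pos 10 'd': at 6 (fail-walked)
pos 11 'c': at 20
pos 12 'a': at 1 (fail-walked)  emit P0@[12:12]
pos 13 'e': at 2
pos 14 'c': at 3
pos 15 'b': at 4
pos 16 'd': at 5  emit P1@[12:16],P6@[15:16]
pos 17 'd': at 16 (fail-walked)
pos 18 'c': at 20 (fail-walked)
pos 19 'c': at 21  emit P5@[17:19]
pos 20 'b': at 11 (fail-walked)
pos 21 'c': at 10 (fail-walked)
pos 22 'c': at 10 (fail-walked)
pos 23 'c': at 10 (fail-walked)
pos 24 'c': at 10 (fail-walked)
pos 25 'b': at 11
pos 26 'd': at 15 (fail-walked)  emit P6@[25:26]
pos 27 'c': at 20 (fail-walked)
pos 28 'd': at 6 (fail-walked)
pos 29 'e': at 0 (fail-walked)
pos 30 'd': at 6
pos 31 'b': at 7
pos 32 'c': at 8
pos 33 'e': at 9  emit P2@[30:33]
pos 34 'b': at 14 (fail-walked)
pos 35 'c': at 10 (fail-walked)
pos 36 'a': at 1 (fail-walked)  emit P0@[36:36]
pos 37 'e': at 2
pos 38 'c': at 3
pos 39 'b': at 4
pos 40 'd': at 5  emit P1@[36:40],P6@[39:40]
pos 41 'a': at 1 (fail-walked)  emit P0@[41:41]
pos 42 'c': at 10 (fail-walked)
pos 43 'b': at 11
pos 44 'e': at 12
pos 45 'd': at 13  emit P3@[42:45]
pos 46 'e': at 0 (fail-walked)
pos 47 'c': at 10

All matches (sorted): [[1,6],[2,0],[6,1],[6,6],[9,0],[12,0],[16,1],[16,6],[19,5],[26,6],[33,2],[36,0],[40,1],[40,6],[41,0],[45,3]]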